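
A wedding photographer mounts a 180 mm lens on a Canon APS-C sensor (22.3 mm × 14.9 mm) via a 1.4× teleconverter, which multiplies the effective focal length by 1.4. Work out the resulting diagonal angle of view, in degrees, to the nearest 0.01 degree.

6.09°

Effective focal length f = 180 × 1.4 = 252 mm.
Sensor diagonal = √(22.3² + 14.9²) = √719.3000 ≈ 26.8198 mm.
α = 2·arctan(26.820 / (2 × 252)) = 2·arctan(0.05321) ≈ 6.0921°.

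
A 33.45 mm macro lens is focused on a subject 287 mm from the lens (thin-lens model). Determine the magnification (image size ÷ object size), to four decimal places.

0.1319×

Thin lens: 1/f = 1/dₒ + 1/dᵢ → 1/dᵢ = 1/33.45 − 1/287 = 0.0264110 mm⁻¹, so dᵢ ≈ 37.8629 mm.
Magnification m = dᵢ/dₒ = 37.8629/287 ≈ 0.13193.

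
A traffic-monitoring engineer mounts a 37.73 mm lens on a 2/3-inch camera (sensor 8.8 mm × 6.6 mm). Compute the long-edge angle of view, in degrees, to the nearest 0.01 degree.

13.30°

Angle of view α = 2·arctan(w/2f) with w = 8.8 mm and f = 37.73 mm.
w/2f = 0.11662; arctan(0.11662) ≈ 6.6517°, so α ≈ 13.3034°.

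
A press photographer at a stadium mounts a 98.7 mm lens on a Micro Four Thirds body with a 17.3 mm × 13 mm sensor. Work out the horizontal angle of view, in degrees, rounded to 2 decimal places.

Angle of view α = 2·arctan(w/2f) with w = 17.3 mm and f = 98.7 mm.
w/2f = 0.08764; arctan(0.08764) ≈ 5.0086°, so α ≈ 10.0171°.

10.02°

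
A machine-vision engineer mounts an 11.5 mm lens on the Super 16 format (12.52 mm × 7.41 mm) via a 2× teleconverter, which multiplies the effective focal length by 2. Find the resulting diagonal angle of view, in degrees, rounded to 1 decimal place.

Effective focal length f = 11.5 × 2 = 23 mm.
Sensor diagonal = √(12.52² + 7.41²) = √211.6585 ≈ 14.5485 mm.
α = 2·arctan(14.548 / (2 × 23)) = 2·arctan(0.31627) ≈ 35.1014°.

35.1°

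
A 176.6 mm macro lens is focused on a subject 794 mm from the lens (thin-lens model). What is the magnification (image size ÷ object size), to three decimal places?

Thin lens: 1/f = 1/dₒ + 1/dᵢ → 1/dᵢ = 1/176.6 − 1/794 = 0.0044031 mm⁻¹, so dᵢ ≈ 227.1144 mm.
Magnification m = dᵢ/dₒ = 227.1144/794 ≈ 0.28604.

0.286×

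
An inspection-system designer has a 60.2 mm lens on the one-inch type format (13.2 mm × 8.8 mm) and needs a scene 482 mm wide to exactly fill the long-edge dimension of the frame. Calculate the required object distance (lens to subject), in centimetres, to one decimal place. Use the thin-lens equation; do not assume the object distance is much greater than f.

225.8 cm

Magnification m = w/W = dᵢ/dₒ; combined with 1/f = 1/dₒ + 1/dᵢ this gives dₒ = f·(1 + W/w).
dₒ = 60.2 mm × (1 + 482/13.2) = 60.2 × 37.5152 ≈ 2258.412 mm = 225.841 cm.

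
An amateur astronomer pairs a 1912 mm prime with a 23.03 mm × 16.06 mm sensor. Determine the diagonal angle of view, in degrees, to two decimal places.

0.84°

Sensor diagonal = √(23.03² + 16.06²) = √788.3045 ≈ 28.0768 mm.
Angle of view α = 2·arctan(d/2f) with d = 28.0768 mm and f = 1912 mm.
d/2f = 0.00734; arctan(0.00734) ≈ 0.4207°, so α ≈ 0.8413°.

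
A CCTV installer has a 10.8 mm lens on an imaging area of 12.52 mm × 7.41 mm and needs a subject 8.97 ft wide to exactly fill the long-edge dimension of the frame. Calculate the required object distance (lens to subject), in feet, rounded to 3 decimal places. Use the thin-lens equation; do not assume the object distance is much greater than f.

7.773 ft

W: 8.97 ft × 304.8 mm/ft = 2734.06 mm.
Magnification m = w/W = dᵢ/dₒ; combined with 1/f = 1/dₒ + 1/dᵢ this gives dₒ = f·(1 + W/w).
dₒ = 10.8 mm × (1 + 2734.06/12.52) = 10.8 × 219.3751 ≈ 2369.251 mm = 2369.251/304.8 ft = 7.77313 ft.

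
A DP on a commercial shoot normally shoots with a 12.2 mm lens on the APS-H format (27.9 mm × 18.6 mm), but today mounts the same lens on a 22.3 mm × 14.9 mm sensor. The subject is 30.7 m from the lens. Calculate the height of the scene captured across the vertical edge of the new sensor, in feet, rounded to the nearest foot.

The focal length stays 12.2 mm; the relevant sensor dimension is now h = 14.9 mm. Object distance dₒ = 30.7 m = 30700 mm.
Thin-lens field height W = h·(dₒ − f)/f = 14.9 × (30700 − 12.2)/12.2 ≈ 37479.362 mm = 37479.362/304.8 ft = 122.964 ft.

123 ft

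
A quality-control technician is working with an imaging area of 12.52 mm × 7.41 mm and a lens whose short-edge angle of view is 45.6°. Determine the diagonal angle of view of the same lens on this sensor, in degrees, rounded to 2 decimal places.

79.07°

From the short-edge AOV: f = 7.41 / (2·tan(22.8°)) = 7.41 / 0.84072 ≈ 8.8138 mm.
Sensor diagonal = √(12.52² + 7.41²) = √211.6585 ≈ 14.5485 mm.
Diagonal AOV = 2·arctan(14.5485 / (2 × 8.8138)) = 2·arctan(0.82532) ≈ 79.0671°.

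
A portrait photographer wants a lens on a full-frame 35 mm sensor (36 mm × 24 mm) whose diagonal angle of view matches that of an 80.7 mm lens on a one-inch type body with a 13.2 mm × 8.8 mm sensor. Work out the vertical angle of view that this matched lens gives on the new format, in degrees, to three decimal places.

6.242°

Sensor diagonal = √(13.2² + 8.8²) = √251.6800 ≈ 15.8644 mm.
Sensor diagonal = √(36² + 24²) = √1872.0000 ≈ 43.2666 mm.
Equal diagonal AOV ⇒ f₂ = f₁ · 43.2666/15.8644 = 80.7 × 2.72727 ≈ 220.0909 mm.
Vertical AOV on the new format = 2·arctan(24 / (2 × 220.0909)) = 2·arctan(0.05452) ≈ 6.2417°.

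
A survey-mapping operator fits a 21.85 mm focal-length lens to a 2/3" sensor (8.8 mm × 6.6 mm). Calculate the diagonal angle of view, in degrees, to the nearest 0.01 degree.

28.26°

Sensor diagonal = √(8.8² + 6.6²) = √121.0000 ≈ 11.0000 mm.
Angle of view α = 2·arctan(d/2f) with d = 11.0000 mm and f = 21.85 mm.
d/2f = 0.25172; arctan(0.25172) ≈ 14.1288°, so α ≈ 28.2575°.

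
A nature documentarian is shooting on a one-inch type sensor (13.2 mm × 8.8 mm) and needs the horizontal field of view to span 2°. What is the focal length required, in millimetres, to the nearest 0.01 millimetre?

378.11 mm

From α = 2·arctan(w/2f) we get f = w / (2·tan(α/2)).
With w = 13.2 mm and α/2 = 1°, tan(α/2) ≈ 0.01746, so f ≈ 13.2 / 0.03491 ≈ 378.1137 mm.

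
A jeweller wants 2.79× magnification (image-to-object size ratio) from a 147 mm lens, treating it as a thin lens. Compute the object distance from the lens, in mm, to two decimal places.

199.69 mm

With m = dᵢ/dₒ and 1/f = 1/dₒ + 1/dᵢ, substituting dᵢ = m·dₒ gives 1/f = (1 + 1/m)/dₒ, hence dₒ = f·(1 + 1/m).
dₒ = 147 × (1 + 1/2.79) = 147 × 1.35842 ≈ 199.688 mm.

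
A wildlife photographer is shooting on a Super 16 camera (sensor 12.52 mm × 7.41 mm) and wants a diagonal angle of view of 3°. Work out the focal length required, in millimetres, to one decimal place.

277.8 mm

Sensor diagonal = √(12.52² + 7.41²) = √211.6585 ≈ 14.5485 mm.
From α = 2·arctan(d/2f) we get f = d / (2·tan(α/2)).
With d = 14.5485 mm and α/2 = 1.5°, tan(α/2) ≈ 0.02619, so f ≈ 14.5485 / 0.05237 ≈ 277.7922 mm.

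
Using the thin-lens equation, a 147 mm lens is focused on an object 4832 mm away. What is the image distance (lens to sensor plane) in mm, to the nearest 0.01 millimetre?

151.61 mm

1/dᵢ = 1/f − 1/dₒ = 1/147 − 1/4832 = 0.0065958 mm⁻¹.
dᵢ = 1/0.0065958 ≈ 151.6124 mm.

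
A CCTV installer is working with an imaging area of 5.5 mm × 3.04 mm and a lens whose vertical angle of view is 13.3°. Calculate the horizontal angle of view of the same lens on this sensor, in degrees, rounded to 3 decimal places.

23.822°

From the vertical AOV: f = 3.04 / (2·tan(6.65°)) = 3.04 / 0.23318 ≈ 13.0373 mm.
Horizontal AOV = 2·arctan(5.5 / (2 × 13.0373)) = 2·arctan(0.21093) ≈ 23.8219°.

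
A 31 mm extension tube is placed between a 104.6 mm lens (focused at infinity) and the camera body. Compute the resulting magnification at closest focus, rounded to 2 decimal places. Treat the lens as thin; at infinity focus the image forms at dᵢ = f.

The tube moves the image plane from f to f + e, so dᵢ = 104.6 + 31 = 135.6 mm. Focus is achieved when 1/f = 1/dₒ + 1/dᵢ, giving dₒ = 1/(1/f − 1/(f+e)).
Magnification m = dᵢ/dₒ = (f+e)·(1/f − 1/(f+e)) = e/f = 31/104.6 ≈ 0.2964.

0.30×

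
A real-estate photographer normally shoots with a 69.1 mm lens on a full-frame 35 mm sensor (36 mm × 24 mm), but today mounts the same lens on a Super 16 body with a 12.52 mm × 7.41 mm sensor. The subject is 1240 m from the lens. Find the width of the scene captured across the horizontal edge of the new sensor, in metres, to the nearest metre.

The focal length stays 69.1 mm; the relevant sensor dimension is now w = 12.52 mm. Object distance dₒ = 1240 m = 1.24e+06 mm.
Thin-lens field width W = w·(dₒ − f)/f = 12.52 × (1.24e+06 − 69.1)/69.1 ≈ 224658.971 mm = 224.659 m.

225 m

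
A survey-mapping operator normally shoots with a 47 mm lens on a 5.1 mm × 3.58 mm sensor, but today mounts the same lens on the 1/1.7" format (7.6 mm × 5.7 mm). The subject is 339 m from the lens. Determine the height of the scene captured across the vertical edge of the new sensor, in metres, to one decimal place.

The focal length stays 47 mm; the relevant sensor dimension is now h = 5.7 mm. Object distance dₒ = 339 m = 339000 mm.
Thin-lens field height W = h·(dₒ − f)/f = 5.7 × (339000 − 47)/47 ≈ 41107.066 mm = 41.1071 m.

41.1 m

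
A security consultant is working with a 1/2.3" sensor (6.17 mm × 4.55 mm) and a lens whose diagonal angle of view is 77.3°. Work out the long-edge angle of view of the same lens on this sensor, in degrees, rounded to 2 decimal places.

Sensor diagonal = √(6.17² + 4.55²) = √58.7714 ≈ 7.6663 mm.
From the diagonal AOV: f = 7.6663 / (2·tan(38.65°)) = 7.6663 / 1.59944 ≈ 4.7931 mm.
Long-edge AOV = 2·arctan(6.17 / (2 × 4.7931)) = 2·arctan(0.64364) ≈ 65.5335°.

65.53°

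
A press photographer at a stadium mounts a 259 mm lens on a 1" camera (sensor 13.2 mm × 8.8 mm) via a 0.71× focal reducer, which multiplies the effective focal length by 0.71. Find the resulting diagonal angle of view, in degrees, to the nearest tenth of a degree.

Effective focal length f = 259 × 0.71 = 183.89 mm.
Sensor diagonal = √(13.2² + 8.8²) = √251.6800 ≈ 15.8644 mm.
α = 2·arctan(15.864 / (2 × 183.89)) = 2·arctan(0.04314) ≈ 4.9399°.

4.9°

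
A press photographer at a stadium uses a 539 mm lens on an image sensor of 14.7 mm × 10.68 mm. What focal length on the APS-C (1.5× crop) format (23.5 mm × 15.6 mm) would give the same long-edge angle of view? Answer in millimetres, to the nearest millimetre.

862 mm

Equal angle of view means equal width/f ratio, so f₂ = f₁ · (width₂/width₁) = 539 × 23.5/14.7.
f₂ = 539 × 1.59864 ≈ 861.667 mm.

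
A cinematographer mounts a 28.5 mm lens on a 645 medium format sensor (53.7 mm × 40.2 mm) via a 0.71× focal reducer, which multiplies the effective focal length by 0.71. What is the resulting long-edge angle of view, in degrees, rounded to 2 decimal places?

Effective focal length f = 28.5 × 0.71 = 20.235 mm.
α = 2·arctan(53.7 / (2 × 20.235)) = 2·arctan(1.32691) ≈ 105.9944°.

105.99°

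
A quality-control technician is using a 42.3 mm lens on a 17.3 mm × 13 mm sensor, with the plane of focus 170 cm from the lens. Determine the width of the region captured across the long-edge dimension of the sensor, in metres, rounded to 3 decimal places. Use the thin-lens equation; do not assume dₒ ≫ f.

dₒ: 170 cm = 1700 mm.
Similar triangles through the lens centre give W/dₒ = w/dᵢ; with 1/f = 1/dₒ + 1/dᵢ this gives W = w·(dₒ − f)/f.
W = 17.3 mm × (1700 − 42.3) / 42.3 = 17.3 × 39.1891 ≈ 677.972 mm = 0.677972 m.

0.678 m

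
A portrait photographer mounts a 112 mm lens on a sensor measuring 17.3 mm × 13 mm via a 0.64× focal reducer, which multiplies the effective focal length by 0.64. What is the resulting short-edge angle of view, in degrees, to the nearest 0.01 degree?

10.36°

Effective focal length f = 112 × 0.64 = 71.68 mm.
α = 2·arctan(13 / (2 × 71.68)) = 2·arctan(0.09068) ≈ 10.3629°.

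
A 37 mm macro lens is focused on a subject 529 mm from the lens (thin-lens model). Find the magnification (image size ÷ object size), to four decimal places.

Thin lens: 1/f = 1/dₒ + 1/dᵢ → 1/dᵢ = 1/37 − 1/529 = 0.0251367 mm⁻¹, so dᵢ ≈ 39.7825 mm.
Magnification m = dᵢ/dₒ = 39.7825/529 ≈ 0.07520.

0.0752×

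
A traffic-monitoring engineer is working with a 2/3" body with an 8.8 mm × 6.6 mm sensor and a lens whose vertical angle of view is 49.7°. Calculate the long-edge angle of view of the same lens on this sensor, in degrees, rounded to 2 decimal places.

63.39°

From the vertical AOV: f = 6.6 / (2·tan(24.85°)) = 6.6 / 0.92625 ≈ 7.1255 mm.
Long-edge AOV = 2·arctan(8.8 / (2 × 7.1255)) = 2·arctan(0.61750) ≈ 63.3906°.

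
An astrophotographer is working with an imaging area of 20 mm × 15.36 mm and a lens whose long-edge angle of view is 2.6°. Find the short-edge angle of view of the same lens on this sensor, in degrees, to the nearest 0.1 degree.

From the long-edge AOV: f = 20 / (2·tan(1.3°)) = 20 / 0.04539 ≈ 440.6611 mm.
Short-edge AOV = 2·arctan(15.36 / (2 × 440.6611)) = 2·arctan(0.01743) ≈ 1.9969°.

2.0°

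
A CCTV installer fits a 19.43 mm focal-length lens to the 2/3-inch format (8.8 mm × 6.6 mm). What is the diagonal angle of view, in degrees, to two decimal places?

31.61°

Sensor diagonal = √(8.8² + 6.6²) = √121.0000 ≈ 11.0000 mm.
Angle of view α = 2·arctan(d/2f) with d = 11.0000 mm and f = 19.43 mm.
d/2f = 0.28307; arctan(0.28307) ≈ 15.8051°, so α ≈ 31.6102°.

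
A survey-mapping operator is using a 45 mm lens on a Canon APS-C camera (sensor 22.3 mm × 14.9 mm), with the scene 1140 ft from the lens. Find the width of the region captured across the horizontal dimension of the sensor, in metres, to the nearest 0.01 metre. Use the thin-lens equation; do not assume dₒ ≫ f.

dₒ: 1140 ft × 304.8 mm/ft = 347471.99 mm.
Similar triangles through the lens centre give W/dₒ = w/dᵢ; with 1/f = 1/dₒ + 1/dᵢ this gives W = w·(dₒ − f)/f.
W = 22.3 mm × (347472 − 45) / 45 = 22.3 × 7720.5998 ≈ 172169.374 mm = 172.169 m.

172.17 m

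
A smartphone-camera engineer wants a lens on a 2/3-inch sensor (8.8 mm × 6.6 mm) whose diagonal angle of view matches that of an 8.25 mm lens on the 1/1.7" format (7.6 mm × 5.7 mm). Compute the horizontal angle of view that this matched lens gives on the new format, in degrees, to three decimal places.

Sensor diagonal = √(7.6² + 5.7²) = √90.2500 ≈ 9.5000 mm.
Sensor diagonal = √(8.8² + 6.6²) = √121.0000 ≈ 11.0000 mm.
Equal diagonal AOV ⇒ f₂ = f₁ · 11.0000/9.5000 = 8.25 × 1.15789 ≈ 9.5526 mm.
Horizontal AOV on the new format = 2·arctan(8.8 / (2 × 9.5526)) = 2·arctan(0.46061) ≈ 49.4622°.

49.462°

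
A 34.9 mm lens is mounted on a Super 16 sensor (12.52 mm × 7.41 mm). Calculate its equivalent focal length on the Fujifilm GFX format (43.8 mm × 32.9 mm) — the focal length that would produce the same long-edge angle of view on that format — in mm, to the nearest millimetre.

Equal angle of view means equal width/f ratio, so f₂ = f₁ · (width₂/width₁) = 34.9 × 43.8/12.52.
f₂ = 34.9 × 3.49840 ≈ 122.094 mm.

122 mm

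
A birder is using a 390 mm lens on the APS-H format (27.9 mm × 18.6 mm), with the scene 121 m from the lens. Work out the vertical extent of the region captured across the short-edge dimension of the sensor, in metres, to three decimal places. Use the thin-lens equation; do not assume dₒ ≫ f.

5.752 m

dₒ: 121 m = 121000 mm.
Similar triangles through the lens centre give W/dₒ = h/dᵢ; with 1/f = 1/dₒ + 1/dᵢ this gives W = h·(dₒ − f)/f.
W = 18.6 mm × (121000 − 390) / 390 = 18.6 × 309.2564 ≈ 5752.169 mm = 5.75217 m.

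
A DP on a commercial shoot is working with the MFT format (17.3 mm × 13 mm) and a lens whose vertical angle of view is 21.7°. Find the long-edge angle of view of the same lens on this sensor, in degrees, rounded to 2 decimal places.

From the vertical AOV: f = 13 / (2·tan(10.85°)) = 13 / 0.38333 ≈ 33.9134 mm.
Long-edge AOV = 2·arctan(17.3 / (2 × 33.9134)) = 2·arctan(0.25506) ≈ 28.6177°.

28.62°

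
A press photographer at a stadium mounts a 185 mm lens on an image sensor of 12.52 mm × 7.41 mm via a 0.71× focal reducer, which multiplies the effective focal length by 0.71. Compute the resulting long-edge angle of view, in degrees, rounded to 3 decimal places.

Effective focal length f = 185 × 0.71 = 131.35 mm.
α = 2·arctan(12.52 / (2 × 131.35)) = 2·arctan(0.04766) ≈ 5.4572°.

5.457°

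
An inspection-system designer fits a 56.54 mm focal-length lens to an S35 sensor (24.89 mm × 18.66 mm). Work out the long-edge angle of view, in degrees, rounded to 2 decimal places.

Angle of view α = 2·arctan(w/2f) with w = 24.89 mm and f = 56.54 mm.
w/2f = 0.22011; arctan(0.22011) ≈ 12.4134°, so α ≈ 24.8268°.

24.83°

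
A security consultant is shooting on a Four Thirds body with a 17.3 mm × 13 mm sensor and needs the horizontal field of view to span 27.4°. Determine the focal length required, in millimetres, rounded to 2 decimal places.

35.48 mm

From α = 2·arctan(w/2f) we get f = w / (2·tan(α/2)).
With w = 17.3 mm and α/2 = 13.7°, tan(α/2) ≈ 0.24377, so f ≈ 17.3 / 0.48755 ≈ 35.4837 mm.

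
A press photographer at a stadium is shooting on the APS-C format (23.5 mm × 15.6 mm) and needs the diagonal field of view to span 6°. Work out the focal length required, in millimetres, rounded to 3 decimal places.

Sensor diagonal = √(23.5² + 15.6²) = √795.6100 ≈ 28.2066 mm.
From α = 2·arctan(d/2f) we get f = d / (2·tan(α/2)).
With d = 28.2066 mm and α/2 = 3°, tan(α/2) ≈ 0.05241, so f ≈ 28.2066 / 0.10482 ≈ 269.1066 mm.

269.107 mm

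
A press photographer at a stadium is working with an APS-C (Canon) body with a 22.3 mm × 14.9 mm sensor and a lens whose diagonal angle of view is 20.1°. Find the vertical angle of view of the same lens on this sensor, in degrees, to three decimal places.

Sensor diagonal = √(22.3² + 14.9²) = √719.3000 ≈ 26.8198 mm.
From the diagonal AOV: f = 26.8198 / (2·tan(10.05°)) = 26.8198 / 0.35445 ≈ 75.6651 mm.
Vertical AOV = 2·arctan(14.9 / (2 × 75.6651)) = 2·arctan(0.09846) ≈ 11.2465°.

11.246°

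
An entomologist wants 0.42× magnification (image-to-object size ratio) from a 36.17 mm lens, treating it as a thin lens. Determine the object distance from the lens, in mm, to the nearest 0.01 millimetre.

With m = dᵢ/dₒ and 1/f = 1/dₒ + 1/dᵢ, substituting dᵢ = m·dₒ gives 1/f = (1 + 1/m)/dₒ, hence dₒ = f·(1 + 1/m).
dₒ = 36.17 × (1 + 1/0.42) = 36.17 × 3.38095 ≈ 122.289 mm.

122.29 mm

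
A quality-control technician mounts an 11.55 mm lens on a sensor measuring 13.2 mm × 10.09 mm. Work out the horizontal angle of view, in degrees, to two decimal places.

Angle of view α = 2·arctan(w/2f) with w = 13.2 mm and f = 11.55 mm.
w/2f = 0.57143; arctan(0.57143) ≈ 29.7449°, so α ≈ 59.4898°.

59.49°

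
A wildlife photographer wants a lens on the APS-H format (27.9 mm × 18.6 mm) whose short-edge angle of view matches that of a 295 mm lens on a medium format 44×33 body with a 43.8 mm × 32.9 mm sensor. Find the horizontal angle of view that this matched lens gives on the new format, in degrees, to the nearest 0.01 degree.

Equal short-edge AOV ⇒ f₂ = f₁ · 18.6/32.9 = 295 × 0.56535 ≈ 166.7781 mm.
Horizontal AOV on the new format = 2·arctan(27.9 / (2 × 166.7781)) = 2·arctan(0.08364) ≈ 9.5626°.

9.56°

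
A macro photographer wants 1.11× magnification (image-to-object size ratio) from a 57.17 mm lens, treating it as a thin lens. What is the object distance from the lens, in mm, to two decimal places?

With m = dᵢ/dₒ and 1/f = 1/dₒ + 1/dᵢ, substituting dᵢ = m·dₒ gives 1/f = (1 + 1/m)/dₒ, hence dₒ = f·(1 + 1/m).
dₒ = 57.17 × (1 + 1/1.11) = 57.17 × 1.90090 ≈ 108.675 mm.

108.67 mm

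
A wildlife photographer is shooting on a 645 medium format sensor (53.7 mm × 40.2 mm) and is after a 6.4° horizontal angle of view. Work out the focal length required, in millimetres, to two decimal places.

From α = 2·arctan(w/2f) we get f = w / (2·tan(α/2)).
With w = 53.7 mm and α/2 = 3.2°, tan(α/2) ≈ 0.05591, so f ≈ 53.7 / 0.11182 ≈ 480.2474 mm.

480.25 mm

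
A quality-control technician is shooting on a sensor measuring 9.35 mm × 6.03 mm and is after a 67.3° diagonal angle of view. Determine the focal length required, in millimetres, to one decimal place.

8.4 mm

Sensor diagonal = √(9.35² + 6.03²) = √123.7834 ≈ 11.1258 mm.
From α = 2·arctan(d/2f) we get f = d / (2·tan(α/2)).
With d = 11.1258 mm and α/2 = 33.65°, tan(α/2) ≈ 0.66566, so f ≈ 11.1258 / 1.33131 ≈ 8.3570 mm.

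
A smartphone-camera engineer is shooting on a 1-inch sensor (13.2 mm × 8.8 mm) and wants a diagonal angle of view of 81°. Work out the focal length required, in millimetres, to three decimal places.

9.287 mm

Sensor diagonal = √(13.2² + 8.8²) = √251.6800 ≈ 15.8644 mm.
From α = 2·arctan(d/2f) we get f = d / (2·tan(α/2)).
With d = 15.8644 mm and α/2 = 40.5°, tan(α/2) ≈ 0.85408, so f ≈ 15.8644 / 1.70816 ≈ 9.2874 mm.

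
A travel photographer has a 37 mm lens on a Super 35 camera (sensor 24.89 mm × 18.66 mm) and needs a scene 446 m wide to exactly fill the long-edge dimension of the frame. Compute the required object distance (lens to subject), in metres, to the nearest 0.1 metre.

W: 446 m = 446000 mm.
Magnification m = w/W = dᵢ/dₒ; combined with 1/f = 1/dₒ + 1/dᵢ this gives dₒ = f·(1 + W/w).
dₒ = 37 mm × (1 + 446000/24.89) = 37 × 17919.8429 ≈ 663034.188 mm = 663.034 m.

663.0 m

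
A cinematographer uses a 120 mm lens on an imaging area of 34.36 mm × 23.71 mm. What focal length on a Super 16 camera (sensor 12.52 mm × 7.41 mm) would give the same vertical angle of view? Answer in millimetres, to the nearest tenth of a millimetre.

Equal angle of view means equal height/f ratio, so f₂ = f₁ · (height₂/height₁) = 120 × 7.41/23.71.
f₂ = 120 × 0.31253 ≈ 37.503 mm.

37.5 mm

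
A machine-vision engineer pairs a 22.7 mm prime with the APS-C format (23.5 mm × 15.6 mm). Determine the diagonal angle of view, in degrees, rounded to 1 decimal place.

Sensor diagonal = √(23.5² + 15.6²) = √795.6100 ≈ 28.2066 mm.
Angle of view α = 2·arctan(d/2f) with d = 28.2066 mm and f = 22.7 mm.
d/2f = 0.62129; arctan(0.62129) ≈ 31.8523°, so α ≈ 63.7045°.

63.7°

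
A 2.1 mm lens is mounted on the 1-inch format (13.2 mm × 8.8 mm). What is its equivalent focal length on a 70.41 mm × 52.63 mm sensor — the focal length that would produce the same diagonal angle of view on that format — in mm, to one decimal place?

11.6 mm

Sensor diagonal = √(13.2² + 8.8²) = √251.6800 ≈ 15.8644 mm.
Sensor diagonal = √(70.41² + 52.63²) = √7727.4850 ≈ 87.9061 mm.
Equal angle of view means equal diagonal/f ratio, so f₂ = f₁ · (diagonal₂/diagonal₁) = 2.1 × 87.9061/15.8644.
f₂ = 2.1 × 5.54108 ≈ 11.636 mm.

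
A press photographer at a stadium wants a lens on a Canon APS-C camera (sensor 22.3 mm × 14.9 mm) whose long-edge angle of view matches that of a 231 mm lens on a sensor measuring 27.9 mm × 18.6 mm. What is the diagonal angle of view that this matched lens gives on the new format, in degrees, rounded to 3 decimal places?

Equal long-edge AOV ⇒ f₂ = f₁ · 22.3/27.9 = 231 × 0.79928 ≈ 184.6344 mm.
Sensor diagonal = √(22.3² + 14.9²) = √719.3000 ≈ 26.8198 mm.
Diagonal AOV on the new format = 2·arctan(26.8198 / (2 × 184.6344)) = 2·arctan(0.07263) ≈ 8.3081°.

8.308°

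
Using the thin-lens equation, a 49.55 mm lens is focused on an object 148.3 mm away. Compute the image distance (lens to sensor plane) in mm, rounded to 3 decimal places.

74.413 mm

1/dᵢ = 1/f − 1/dₒ = 1/49.55 − 1/148.3 = 0.0134385 mm⁻¹.
dᵢ = 1/0.0134385 ≈ 74.4128 mm.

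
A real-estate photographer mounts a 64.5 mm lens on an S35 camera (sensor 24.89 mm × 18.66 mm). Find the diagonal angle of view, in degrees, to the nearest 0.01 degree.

27.12°

Sensor diagonal = √(24.89² + 18.66²) = √967.7077 ≈ 31.1080 mm.
Angle of view α = 2·arctan(d/2f) with d = 31.1080 mm and f = 64.5 mm.
d/2f = 0.24115; arctan(0.24115) ≈ 13.5579°, so α ≈ 27.1157°.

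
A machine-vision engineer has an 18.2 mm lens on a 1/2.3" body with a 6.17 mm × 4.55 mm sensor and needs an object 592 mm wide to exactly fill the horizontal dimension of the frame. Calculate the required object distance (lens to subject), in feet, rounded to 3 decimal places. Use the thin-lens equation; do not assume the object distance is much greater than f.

5.789 ft

Magnification m = w/W = dᵢ/dₒ; combined with 1/f = 1/dₒ + 1/dᵢ this gives dₒ = f·(1 + W/w).
dₒ = 18.2 mm × (1 + 592/6.17) = 18.2 × 96.9481 ≈ 1764.456 mm = 1764.456/304.8 ft = 5.7889 ft.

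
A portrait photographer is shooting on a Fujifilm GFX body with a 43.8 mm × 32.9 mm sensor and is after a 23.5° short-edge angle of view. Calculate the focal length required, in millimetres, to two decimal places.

From α = 2·arctan(h/2f) we get f = h / (2·tan(α/2)).
With h = 32.9 mm and α/2 = 11.75°, tan(α/2) ≈ 0.20800, so f ≈ 32.9 / 0.41600 ≈ 79.0864 mm.

79.09 mm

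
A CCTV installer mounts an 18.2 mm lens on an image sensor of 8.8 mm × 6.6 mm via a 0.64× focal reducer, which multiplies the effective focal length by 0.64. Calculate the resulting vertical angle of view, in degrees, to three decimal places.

Effective focal length f = 18.2 × 0.64 = 11.648 mm.
α = 2·arctan(6.6 / (2 × 11.648)) = 2·arctan(0.28331) ≈ 31.6360°.

31.636°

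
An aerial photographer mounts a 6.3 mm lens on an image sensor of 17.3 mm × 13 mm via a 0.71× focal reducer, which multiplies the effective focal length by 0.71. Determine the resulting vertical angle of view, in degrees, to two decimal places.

Effective focal length f = 6.3 × 0.71 = 4.473 mm.
α = 2·arctan(13 / (2 × 4.473)) = 2·arctan(1.45316) ≈ 110.9321°.

110.93°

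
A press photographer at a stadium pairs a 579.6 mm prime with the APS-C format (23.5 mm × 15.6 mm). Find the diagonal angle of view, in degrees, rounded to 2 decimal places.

Sensor diagonal = √(23.5² + 15.6²) = √795.6100 ≈ 28.2066 mm.
Angle of view α = 2·arctan(d/2f) with d = 28.2066 mm and f = 579.6 mm.
d/2f = 0.02433; arctan(0.02433) ≈ 1.3939°, so α ≈ 2.7878°.

2.79°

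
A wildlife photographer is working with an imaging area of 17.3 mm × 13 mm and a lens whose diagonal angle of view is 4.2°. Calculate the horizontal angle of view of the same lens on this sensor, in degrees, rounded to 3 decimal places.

3.358°

Sensor diagonal = √(17.3² + 13²) = √468.2900 ≈ 21.6400 mm.
From the diagonal AOV: f = 21.6400 / (2·tan(2.1°)) = 21.6400 / 0.07334 ≈ 295.0776 mm.
Horizontal AOV = 2·arctan(17.3 / (2 × 295.0776)) = 2·arctan(0.02931) ≈ 3.3582°.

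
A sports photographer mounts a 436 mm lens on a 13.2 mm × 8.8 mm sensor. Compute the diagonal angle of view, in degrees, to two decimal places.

Sensor diagonal = √(13.2² + 8.8²) = √251.6800 ≈ 15.8644 mm.
Angle of view α = 2·arctan(d/2f) with d = 15.8644 mm and f = 436 mm.
d/2f = 0.01819; arctan(0.01819) ≈ 1.0423°, so α ≈ 2.0846°.

2.08°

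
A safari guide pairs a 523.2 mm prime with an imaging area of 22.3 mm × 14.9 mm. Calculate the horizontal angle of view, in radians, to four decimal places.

0.0426 rad

Angle of view α = 2·arctan(w/2f) with w = 22.3 mm and f = 523.2 mm.
w/2f = 0.02131; arctan(0.02131) ≈ 0.0213 rad, so α ≈ 0.0426 rad.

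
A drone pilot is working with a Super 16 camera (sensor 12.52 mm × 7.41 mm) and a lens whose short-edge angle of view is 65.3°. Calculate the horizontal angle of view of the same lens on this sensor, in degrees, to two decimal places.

From the short-edge AOV: f = 7.41 / (2·tan(32.65°)) = 7.41 / 1.28151 ≈ 5.7822 mm.
Horizontal AOV = 2·arctan(12.52 / (2 × 5.7822)) = 2·arctan(1.08263) ≈ 94.5440°.

94.54°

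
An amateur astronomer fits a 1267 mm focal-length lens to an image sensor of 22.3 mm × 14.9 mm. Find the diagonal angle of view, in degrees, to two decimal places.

1.21°

Sensor diagonal = √(22.3² + 14.9²) = √719.3000 ≈ 26.8198 mm.
Angle of view α = 2·arctan(d/2f) with d = 26.8198 mm and f = 1267 mm.
d/2f = 0.01058; arctan(0.01058) ≈ 0.6064°, so α ≈ 1.2128°.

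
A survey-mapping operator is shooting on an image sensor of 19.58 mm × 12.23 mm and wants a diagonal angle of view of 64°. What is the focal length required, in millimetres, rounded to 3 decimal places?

18.472 mm

Sensor diagonal = √(19.58² + 12.23²) = √532.9493 ≈ 23.0857 mm.
From α = 2·arctan(d/2f) we get f = d / (2·tan(α/2)).
With d = 23.0857 mm and α/2 = 32°, tan(α/2) ≈ 0.62487, so f ≈ 23.0857 / 1.24974 ≈ 18.4724 mm.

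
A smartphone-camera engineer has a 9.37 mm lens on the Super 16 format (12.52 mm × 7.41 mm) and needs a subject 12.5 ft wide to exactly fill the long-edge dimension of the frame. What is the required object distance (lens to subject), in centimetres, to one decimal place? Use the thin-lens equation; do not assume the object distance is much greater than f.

W: 12.5 ft × 304.8 mm/ft = 3810.00 mm.
Magnification m = w/W = dᵢ/dₒ; combined with 1/f = 1/dₒ + 1/dᵢ this gives dₒ = f·(1 + W/w).
dₒ = 9.37 mm × (1 + 3810/12.52) = 9.37 × 305.3131 ≈ 2860.784 mm = 286.078 cm.

286.1 cm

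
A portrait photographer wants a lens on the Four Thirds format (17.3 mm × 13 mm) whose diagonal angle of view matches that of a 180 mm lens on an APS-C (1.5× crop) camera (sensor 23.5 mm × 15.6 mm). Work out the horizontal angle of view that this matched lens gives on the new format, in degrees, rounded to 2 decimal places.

Sensor diagonal = √(23.5² + 15.6²) = √795.6100 ≈ 28.2066 mm.
Sensor diagonal = √(17.3² + 13²) = √468.2900 ≈ 21.6400 mm.
Equal diagonal AOV ⇒ f₂ = f₁ · 21.6400/28.2066 = 180 × 0.76720 ≈ 138.0956 mm.
Horizontal AOV on the new format = 2·arctan(17.3 / (2 × 138.0956)) = 2·arctan(0.06264) ≈ 7.1684°.

7.17°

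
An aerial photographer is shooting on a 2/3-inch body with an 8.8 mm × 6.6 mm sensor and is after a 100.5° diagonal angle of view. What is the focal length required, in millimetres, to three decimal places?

Sensor diagonal = √(8.8² + 6.6²) = √121.0000 ≈ 11.0000 mm.
From α = 2·arctan(d/2f) we get f = d / (2·tan(α/2)).
With d = 11.0000 mm and α/2 = 50.25°, tan(α/2) ≈ 1.20237, so f ≈ 11.0000 / 2.40474 ≈ 4.5743 mm.

4.574 mm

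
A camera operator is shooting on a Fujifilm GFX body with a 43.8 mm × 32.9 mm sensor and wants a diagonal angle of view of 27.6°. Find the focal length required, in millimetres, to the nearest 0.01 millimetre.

Sensor diagonal = √(43.8² + 32.9²) = √3000.8500 ≈ 54.7800 mm.
From α = 2·arctan(d/2f) we get f = d / (2·tan(α/2)).
With d = 54.7800 mm and α/2 = 13.8°, tan(α/2) ≈ 0.24562, so f ≈ 54.7800 / 0.49125 ≈ 111.5121 mm.

111.51 mm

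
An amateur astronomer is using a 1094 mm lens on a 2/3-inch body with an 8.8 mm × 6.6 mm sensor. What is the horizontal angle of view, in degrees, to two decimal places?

Angle of view α = 2·arctan(w/2f) with w = 8.8 mm and f = 1094 mm.
w/2f = 0.00402; arctan(0.00402) ≈ 0.2304°, so α ≈ 0.4609°.

0.46°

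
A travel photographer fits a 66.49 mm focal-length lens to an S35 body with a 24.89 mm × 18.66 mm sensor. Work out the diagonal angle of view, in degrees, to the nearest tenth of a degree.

Sensor diagonal = √(24.89² + 18.66²) = √967.7077 ≈ 31.1080 mm.
Angle of view α = 2·arctan(d/2f) with d = 31.1080 mm and f = 66.49 mm.
d/2f = 0.23393; arctan(0.23393) ≈ 13.1664°, so α ≈ 26.3329°.

26.3°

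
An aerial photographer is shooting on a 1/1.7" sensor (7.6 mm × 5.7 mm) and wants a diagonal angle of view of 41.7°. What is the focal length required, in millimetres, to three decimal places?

Sensor diagonal = √(7.6² + 5.7²) = √90.2500 ≈ 9.5000 mm.
From α = 2·arctan(d/2f) we get f = d / (2·tan(α/2)).
With d = 9.5000 mm and α/2 = 20.85°, tan(α/2) ≈ 0.38086, so f ≈ 9.5000 / 0.76173 ≈ 12.4717 mm.

12.472 mm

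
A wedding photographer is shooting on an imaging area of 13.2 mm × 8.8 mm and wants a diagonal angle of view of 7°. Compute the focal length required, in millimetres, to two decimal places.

Sensor diagonal = √(13.2² + 8.8²) = √251.6800 ≈ 15.8644 mm.
From α = 2·arctan(d/2f) we get f = d / (2·tan(α/2)).
With d = 15.8644 mm and α/2 = 3.5°, tan(α/2) ≈ 0.06116, so f ≈ 15.8644 / 0.12233 ≈ 129.6905 mm.

129.69 mm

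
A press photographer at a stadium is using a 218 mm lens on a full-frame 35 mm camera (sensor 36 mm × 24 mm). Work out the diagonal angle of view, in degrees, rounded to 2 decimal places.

11.33°

Sensor diagonal = √(36² + 24²) = √1872.0000 ≈ 43.2666 mm.
Angle of view α = 2·arctan(d/2f) with d = 43.2666 mm and f = 218 mm.
d/2f = 0.09924; arctan(0.09924) ≈ 5.6672°, so α ≈ 11.3344°.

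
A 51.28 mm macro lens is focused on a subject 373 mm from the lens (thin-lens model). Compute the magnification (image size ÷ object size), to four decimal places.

0.1594×

Thin lens: 1/f = 1/dₒ + 1/dᵢ → 1/dᵢ = 1/51.28 − 1/373 = 0.0168198 mm⁻¹, so dᵢ ≈ 59.4537 mm.
Magnification m = dᵢ/dₒ = 59.4537/373 ≈ 0.15939.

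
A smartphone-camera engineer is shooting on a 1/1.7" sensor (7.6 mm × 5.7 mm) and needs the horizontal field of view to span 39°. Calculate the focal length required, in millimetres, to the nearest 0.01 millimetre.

From α = 2·arctan(w/2f) we get f = w / (2·tan(α/2)).
With w = 7.6 mm and α/2 = 19.5°, tan(α/2) ≈ 0.35412, so f ≈ 7.6 / 0.70824 ≈ 10.7309 mm.

10.73 mm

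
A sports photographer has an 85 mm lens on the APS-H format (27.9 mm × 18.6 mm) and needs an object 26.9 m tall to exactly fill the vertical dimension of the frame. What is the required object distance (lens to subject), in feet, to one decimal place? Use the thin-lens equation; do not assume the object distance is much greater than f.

W: 26.9 m = 26900 mm.
Magnification m = h/W = dᵢ/dₒ; combined with 1/f = 1/dₒ + 1/dᵢ this gives dₒ = f·(1 + W/h).
dₒ = 85 mm × (1 + 26900/18.6) = 85 × 1447.2366 ≈ 123015.108 mm = 123015.108/304.8 ft = 403.593 ft.

403.6 ft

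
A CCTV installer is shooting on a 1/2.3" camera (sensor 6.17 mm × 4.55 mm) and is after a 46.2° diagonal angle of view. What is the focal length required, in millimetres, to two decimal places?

8.99 mm

Sensor diagonal = √(6.17² + 4.55²) = √58.7714 ≈ 7.6663 mm.
From α = 2·arctan(d/2f) we get f = d / (2·tan(α/2)).
With d = 7.6663 mm and α/2 = 23.1°, tan(α/2) ≈ 0.42654, so f ≈ 7.6663 / 0.85307 ≈ 8.9866 mm.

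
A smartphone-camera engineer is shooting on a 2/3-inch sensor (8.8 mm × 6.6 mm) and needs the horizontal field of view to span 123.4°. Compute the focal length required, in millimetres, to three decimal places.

From α = 2·arctan(w/2f) we get f = w / (2·tan(α/2)).
With w = 8.8 mm and α/2 = 61.7°, tan(α/2) ≈ 1.85720, so f ≈ 8.8 / 3.71440 ≈ 2.3692 mm.

2.369 mm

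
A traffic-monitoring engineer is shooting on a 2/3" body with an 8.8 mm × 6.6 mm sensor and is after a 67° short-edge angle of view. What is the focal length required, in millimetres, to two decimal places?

4.99 mm

From α = 2·arctan(h/2f) we get f = h / (2·tan(α/2)).
With h = 6.6 mm and α/2 = 33.5°, tan(α/2) ≈ 0.66189, so f ≈ 6.6 / 1.32377 ≈ 4.9858 mm.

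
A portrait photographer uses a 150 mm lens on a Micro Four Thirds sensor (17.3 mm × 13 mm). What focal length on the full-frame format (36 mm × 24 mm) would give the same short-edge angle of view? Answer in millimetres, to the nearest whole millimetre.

Equal angle of view means equal height/f ratio, so f₂ = f₁ · (height₂/height₁) = 150 × 24/13.
f₂ = 150 × 1.84615 ≈ 276.923 mm.

277 mm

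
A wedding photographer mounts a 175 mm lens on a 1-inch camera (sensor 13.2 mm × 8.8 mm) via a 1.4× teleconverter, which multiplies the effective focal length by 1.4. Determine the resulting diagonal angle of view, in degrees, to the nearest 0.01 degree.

Effective focal length f = 175 × 1.4 = 245 mm.
Sensor diagonal = √(13.2² + 8.8²) = √251.6800 ≈ 15.8644 mm.
α = 2·arctan(15.864 / (2 × 245)) = 2·arctan(0.03238) ≈ 3.7088°.

3.71°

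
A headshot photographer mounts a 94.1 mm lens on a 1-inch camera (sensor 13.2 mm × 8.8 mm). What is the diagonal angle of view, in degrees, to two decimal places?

Sensor diagonal = √(13.2² + 8.8²) = √251.6800 ≈ 15.8644 mm.
Angle of view α = 2·arctan(d/2f) with d = 15.8644 mm and f = 94.1 mm.
d/2f = 0.08430; arctan(0.08430) ≈ 4.8184°, so α ≈ 9.6368°.

9.64°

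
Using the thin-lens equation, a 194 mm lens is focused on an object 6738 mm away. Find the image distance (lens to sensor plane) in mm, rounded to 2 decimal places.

199.75 mm

1/dᵢ = 1/f − 1/dₒ = 1/194 − 1/6738 = 0.0050062 mm⁻¹.
dᵢ = 1/0.0050062 ≈ 199.7512 mm.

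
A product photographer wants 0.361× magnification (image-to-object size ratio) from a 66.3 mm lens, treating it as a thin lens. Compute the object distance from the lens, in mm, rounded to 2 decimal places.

With m = dᵢ/dₒ and 1/f = 1/dₒ + 1/dᵢ, substituting dᵢ = m·dₒ gives 1/f = (1 + 1/m)/dₒ, hence dₒ = f·(1 + 1/m).
dₒ = 66.3 × (1 + 1/0.361) = 66.3 × 3.77008 ≈ 249.957 mm.

249.96 mm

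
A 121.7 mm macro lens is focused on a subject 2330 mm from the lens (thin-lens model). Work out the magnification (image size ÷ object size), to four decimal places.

Thin lens: 1/f = 1/dₒ + 1/dᵢ → 1/dᵢ = 1/121.7 − 1/2330 = 0.0077877 mm⁻¹, so dᵢ ≈ 128.4069 mm.
Magnification m = dᵢ/dₒ = 128.4069/2330 ≈ 0.05511.

0.0551×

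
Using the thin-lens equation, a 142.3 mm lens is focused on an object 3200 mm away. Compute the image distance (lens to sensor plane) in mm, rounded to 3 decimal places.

148.922 mm

1/dᵢ = 1/f − 1/dₒ = 1/142.3 − 1/3200 = 0.0067149 mm⁻¹.
dᵢ = 1/0.0067149 ≈ 148.9224 mm.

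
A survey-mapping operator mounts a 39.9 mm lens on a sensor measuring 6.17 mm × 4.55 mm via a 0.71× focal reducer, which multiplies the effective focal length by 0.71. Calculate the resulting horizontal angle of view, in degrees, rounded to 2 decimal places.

12.43°

Effective focal length f = 39.9 × 0.71 = 28.329 mm.
α = 2·arctan(6.17 / (2 × 28.329)) = 2·arctan(0.10890) ≈ 12.4299°.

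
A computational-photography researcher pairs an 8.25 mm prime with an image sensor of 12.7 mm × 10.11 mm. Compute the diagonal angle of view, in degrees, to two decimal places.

Sensor diagonal = √(12.7² + 10.11²) = √263.5021 ≈ 16.2327 mm.
Angle of view α = 2·arctan(d/2f) with d = 16.2327 mm and f = 8.25 mm.
d/2f = 0.98380; arctan(0.98380) ≈ 44.5322°, so α ≈ 89.0644°.

89.06°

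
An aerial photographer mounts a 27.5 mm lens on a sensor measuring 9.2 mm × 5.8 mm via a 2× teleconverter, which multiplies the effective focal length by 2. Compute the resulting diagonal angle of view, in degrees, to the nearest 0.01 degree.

Effective focal length f = 27.5 × 2 = 55 mm.
Sensor diagonal = √(9.2² + 5.8²) = √118.2800 ≈ 10.8757 mm.
α = 2·arctan(10.876 / (2 × 55)) = 2·arctan(0.09887) ≈ 11.2929°.

11.29°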